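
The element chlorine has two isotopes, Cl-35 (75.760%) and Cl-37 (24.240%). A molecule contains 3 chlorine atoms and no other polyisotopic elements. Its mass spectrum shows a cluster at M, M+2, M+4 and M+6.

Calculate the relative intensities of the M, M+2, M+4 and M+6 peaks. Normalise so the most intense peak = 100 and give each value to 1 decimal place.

100.0 : 96.0 : 30.7 : 3.3

Expanding (0.75760 + 0.24240)^3:
P(M) = 0.75760^3 = 0.434830
P(M+2) = 3 × 0.75760^2 × 0.24240^1 = 0.417382
P(M+4) = 3 × 0.75760^1 × 0.24240^2 = 0.133545
P(M+6) = 0.24240^3 = 0.014243
The M peak is largest (0.434830); scaling to 100 gives 100.0 : 96.0 : 30.7 : 3.3.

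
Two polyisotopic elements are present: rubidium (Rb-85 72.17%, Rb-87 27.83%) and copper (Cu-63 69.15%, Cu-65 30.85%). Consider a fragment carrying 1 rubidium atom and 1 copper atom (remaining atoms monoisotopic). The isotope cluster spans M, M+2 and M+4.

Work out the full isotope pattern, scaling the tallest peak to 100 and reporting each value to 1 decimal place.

100.0 : 83.2 : 17.2

Rubidium pattern (n=1): 0.7217 : 0.2783
Copper pattern (n=1): 0.6915 : 0.3085
Convolve the two distributions (both contribute in 2-u steps):
  M: 0.7217×0.6915 = 0.499056
  M+2: 0.7217×0.3085 + 0.2783×0.6915 = 0.415089
  M+4: 0.2783×0.3085 = 0.085856
Scale to base peak (0.499056) = 100: 100.0 : 83.2 : 17.2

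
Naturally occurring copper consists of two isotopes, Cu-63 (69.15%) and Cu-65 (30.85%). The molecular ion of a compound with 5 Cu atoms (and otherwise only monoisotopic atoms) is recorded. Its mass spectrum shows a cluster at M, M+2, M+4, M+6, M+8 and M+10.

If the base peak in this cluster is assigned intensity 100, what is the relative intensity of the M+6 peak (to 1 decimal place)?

39.8

Binomial terms of (0.6915 + 0.3085)^5: M 0.1581, M+2 0.3527, M+4 0.3147, M+6 0.1404, M+8 0.0313, M+10 0.0028 → M+2 is the base peak.
P(M+2) = C(5,1) × 0.6915^4 × 0.3085^1 = 5 × 0.2286487 × 0.3085 = 0.352691 (base)
P(M+6) = C(5,3) × 0.6915^2 × 0.3085^3 = 10 × 0.47817225 × 0.02936064 = 0.140394
Relative intensity = 0.140394 / 0.352691 × 100 = 39.8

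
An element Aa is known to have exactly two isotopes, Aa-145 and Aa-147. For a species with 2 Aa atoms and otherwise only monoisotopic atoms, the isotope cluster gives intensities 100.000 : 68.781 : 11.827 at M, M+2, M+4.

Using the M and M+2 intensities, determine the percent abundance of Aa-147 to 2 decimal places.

25.59%

Let p = fractional abundance of Aa-145. I(M+2)/I(M) = [C(2,1)·p^1·(1−p)] / p^2 = 2·(1−p)/p = 68.781/100.000 = 0.6878
(1−p)/p = 0.6878/2 = 0.3439  ⇒  p = 1/(1 + 0.3439) = 0.7441
Aa-145: 74.41%, Aa-147: 25.59%.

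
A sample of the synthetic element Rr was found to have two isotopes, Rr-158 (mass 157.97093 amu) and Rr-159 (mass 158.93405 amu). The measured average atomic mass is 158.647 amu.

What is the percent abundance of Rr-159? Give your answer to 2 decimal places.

70.20%

With x = fraction of Rr-158 (so Rr-159 is 1 − x):
157.97093·x + 158.93405·(1 − x) = 158.647
(157.97093 − 158.93405)·x = 158.647 − 158.93405
x = -0.28705 / -0.96312 = 0.29804 → 29.80% Rr-158, 70.20% Rr-159.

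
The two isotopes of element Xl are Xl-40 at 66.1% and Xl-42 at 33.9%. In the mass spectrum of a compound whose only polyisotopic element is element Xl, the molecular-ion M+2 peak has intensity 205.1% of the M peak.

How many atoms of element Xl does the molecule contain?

With n Xl atoms, P(M+2)/P(M) = C(n,1)·p^(n−1)q / p^n = n·q/p = n · 0.339/0.661.
n = 2.051 × 0.661/0.339 = 4.00 ≈ 4

4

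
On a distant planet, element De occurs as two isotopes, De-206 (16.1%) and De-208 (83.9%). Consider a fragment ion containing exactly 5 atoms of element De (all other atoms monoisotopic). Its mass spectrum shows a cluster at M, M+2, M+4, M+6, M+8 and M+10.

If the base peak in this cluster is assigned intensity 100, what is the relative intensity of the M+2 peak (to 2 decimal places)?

(0.161 + 0.839)^5 gives M 0.0001, M+2 0.0028, M+4 0.0294, M+6 0.1531, M+8 0.3989, M+10 0.4157; the largest is M+10.
P(M+10) = C(5,5) × 0.161^0 × 0.839^5 = 1 × 1.0000 × 0.41572851 = 0.415729 (base)
P(M+2) = C(5,1) × 0.161^4 × 0.839^1 = 5 × 0.0006719 × 0.8390 = 0.002819
Relative intensity = 0.002819 / 0.415729 × 100 = 0.68

0.68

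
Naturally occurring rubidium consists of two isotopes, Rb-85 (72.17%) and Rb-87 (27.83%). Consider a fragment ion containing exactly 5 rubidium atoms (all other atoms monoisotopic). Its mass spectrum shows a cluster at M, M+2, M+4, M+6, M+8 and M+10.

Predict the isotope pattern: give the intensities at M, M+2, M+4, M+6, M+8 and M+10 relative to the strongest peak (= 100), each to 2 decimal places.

Each Rb atom is independently Rb-85 (p = 0.7217) or Rb-87 (q = 0.2783); the cluster is the binomial expansion (p + q)^5.
P(M) = 0.7217^5 = 0.195787
P(M+2) = 5 × 0.7217^4 × 0.2783^1 = 0.377494
P(M+4) = 10 × 0.7217^3 × 0.2783^2 = 0.291136
P(M+6) = 10 × 0.7217^2 × 0.2783^3 = 0.112267
P(M+8) = 5 × 0.7217^1 × 0.2783^4 = 0.021646
P(M+10) = 0.2783^5 = 0.001669
The M+2 peak is largest (0.377494); scaling to 100 gives 51.86 : 100.00 : 77.12 : 29.74 : 5.73 : 0.44.

51.86 : 100.00 : 77.12 : 29.74 : 5.73 : 0.44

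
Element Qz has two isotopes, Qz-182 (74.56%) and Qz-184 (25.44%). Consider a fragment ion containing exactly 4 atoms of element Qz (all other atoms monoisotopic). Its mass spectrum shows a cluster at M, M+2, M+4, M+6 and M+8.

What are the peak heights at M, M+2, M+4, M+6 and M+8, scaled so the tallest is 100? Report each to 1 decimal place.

73.3 : 100.0 : 51.2 : 11.6 : 1.0

Each Qz atom is independently Qz-182 (p = 0.7456) or Qz-184 (q = 0.2544); the cluster is the binomial expansion (p + q)^4.
P(M) = 0.7456^4 = 0.309046
P(M+2) = 4 × 0.7456^3 × 0.2544^1 = 0.421789
P(M+4) = 6 × 0.7456^2 × 0.2544^2 = 0.215872
P(M+6) = 4 × 0.7456^1 × 0.2544^3 = 0.049104
P(M+8) = 0.2544^4 = 0.004189
The M+2 peak is largest (0.421789); scaling to 100 gives 73.3 : 100.0 : 51.2 : 11.6 : 1.0.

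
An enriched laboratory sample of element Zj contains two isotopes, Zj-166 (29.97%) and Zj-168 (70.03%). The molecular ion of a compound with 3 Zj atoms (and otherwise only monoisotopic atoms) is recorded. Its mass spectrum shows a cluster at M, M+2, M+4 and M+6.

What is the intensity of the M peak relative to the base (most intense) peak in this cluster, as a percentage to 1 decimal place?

Binomial terms of (0.2997 + 0.7003)^3: M 0.0269, M+2 0.1887, M+4 0.4409, M+6 0.3434 → M+4 is the base peak.
P(M+4) = C(3,2) × 0.2997^1 × 0.7003^2 = 3 × 0.2997 × 0.49042009 = 0.440937 (base)
P(M) = C(3,0) × 0.2997^3 × 0.7003^0 = 1 × 0.02691908 × 1.0000 = 0.026919
Relative intensity = 0.026919 / 0.440937 × 100 = 6.1

6.1%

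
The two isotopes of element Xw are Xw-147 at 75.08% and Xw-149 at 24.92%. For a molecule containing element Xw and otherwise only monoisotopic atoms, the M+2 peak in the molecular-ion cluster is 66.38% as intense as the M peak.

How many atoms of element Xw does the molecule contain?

With n Xw atoms, P(M+2)/P(M) = C(n,1)·p^(n−1)q / p^n = n·q/p = n · 0.2492/0.7508.
n = 0.6638 × 0.7508/0.2492 = 2.00 ≈ 2

2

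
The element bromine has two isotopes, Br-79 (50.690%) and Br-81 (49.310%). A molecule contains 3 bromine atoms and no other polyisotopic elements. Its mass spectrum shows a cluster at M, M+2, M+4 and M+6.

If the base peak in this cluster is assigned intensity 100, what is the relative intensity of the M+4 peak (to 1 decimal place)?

Binomial terms of (0.50690 + 0.49310)^3: M 0.1302, M+2 0.3801, M+4 0.3698, M+6 0.1199 → M+2 is the base peak.
P(M+2) = C(3,1) × 0.50690^2 × 0.49310^1 = 3 × 0.25694761 × 0.4931 = 0.380103 (base)
P(M+4) = C(3,2) × 0.50690^1 × 0.49310^2 = 3 × 0.5069 × 0.24314761 = 0.369755
Relative intensity = 0.369755 / 0.380103 × 100 = 97.3

97.3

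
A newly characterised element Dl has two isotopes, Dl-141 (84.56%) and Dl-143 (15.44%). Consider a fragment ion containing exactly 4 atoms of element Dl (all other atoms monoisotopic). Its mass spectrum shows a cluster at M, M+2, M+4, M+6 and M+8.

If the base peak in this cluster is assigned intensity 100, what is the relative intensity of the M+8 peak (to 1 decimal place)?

Binomial terms of (0.8456 + 0.1544)^4: M 0.5113, M+2 0.3734, M+4 0.1023, M+6 0.0124, M+8 0.0006 → M is the base peak.
P(M) = C(4,0) × 0.8456^4 × 0.1544^0 = 1 × 0.51128129 × 1.0000 = 0.511281 (base)
P(M+8) = C(4,4) × 0.8456^0 × 0.1544^4 = 1 × 1.0000 × 0.00056832 = 0.000568
Relative intensity = 0.000568 / 0.511281 × 100 = 0.1

0.1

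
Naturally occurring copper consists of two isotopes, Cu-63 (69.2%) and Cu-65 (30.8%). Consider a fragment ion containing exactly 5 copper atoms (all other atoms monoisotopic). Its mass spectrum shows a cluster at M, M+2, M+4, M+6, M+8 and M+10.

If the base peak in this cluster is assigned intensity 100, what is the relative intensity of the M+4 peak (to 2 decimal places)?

Binomial terms of (0.692 + 0.308)^5: M 0.1587, M+2 0.3531, M+4 0.3144, M+6 0.1399, M+8 0.0311, M+10 0.0028 → M+2 is the base peak.
P(M+2) = C(5,1) × 0.692^4 × 0.308^1 = 5 × 0.22931073 × 0.3080 = 0.353139 (base)
P(M+4) = C(5,2) × 0.692^3 × 0.308^2 = 10 × 0.33137389 × 0.094864 = 0.314355
Relative intensity = 0.314355 / 0.353139 × 100 = 89.02

89.02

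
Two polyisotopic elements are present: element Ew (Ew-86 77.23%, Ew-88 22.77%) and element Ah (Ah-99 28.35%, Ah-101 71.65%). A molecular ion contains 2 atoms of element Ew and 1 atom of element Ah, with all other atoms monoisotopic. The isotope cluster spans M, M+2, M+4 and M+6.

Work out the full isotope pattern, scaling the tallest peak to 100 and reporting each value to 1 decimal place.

32.1 : 100.0 : 50.6 : 7.0

Element Ew pattern (n=2): 0.59644729 : 0.35170542 : 0.05184729
Element Ah pattern (n=1): 0.2835 : 0.7165
Convolve the two distributions (both contribute in 2-u steps):
  M: 0.59644729×0.2835 = 0.169093
  M+2: 0.59644729×0.7165 + 0.35170542×0.2835 = 0.527063
  M+4: 0.35170542×0.7165 + 0.05184729×0.2835 = 0.266696
  M+6: 0.05184729×0.7165 = 0.037149
Scale to base peak (0.527063) = 100: 32.1 : 100.0 : 50.6 : 7.0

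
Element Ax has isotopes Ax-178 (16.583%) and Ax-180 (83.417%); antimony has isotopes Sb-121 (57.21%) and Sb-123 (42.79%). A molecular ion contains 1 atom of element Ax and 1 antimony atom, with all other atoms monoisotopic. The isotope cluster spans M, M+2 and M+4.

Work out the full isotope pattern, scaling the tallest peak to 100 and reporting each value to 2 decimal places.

17.31 : 100.00 : 65.11

Element Ax pattern (n=1): 0.16583 : 0.83417
Antimony pattern (n=1): 0.5721 : 0.4279
Convolve the two distributions (both contribute in 2-u steps):
  M: 0.16583×0.5721 = 0.094871
  M+2: 0.16583×0.4279 + 0.83417×0.5721 = 0.548187
  M+4: 0.83417×0.4279 = 0.356941
Scale to base peak (0.548187) = 100: 17.31 : 100.00 : 65.11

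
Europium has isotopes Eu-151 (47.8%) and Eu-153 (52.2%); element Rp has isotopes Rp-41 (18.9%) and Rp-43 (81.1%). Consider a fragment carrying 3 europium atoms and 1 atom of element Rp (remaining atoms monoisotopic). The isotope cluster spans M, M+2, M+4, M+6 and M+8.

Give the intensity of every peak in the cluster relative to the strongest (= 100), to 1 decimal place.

Europium pattern (n=3): 0.10921535 : 0.35780594 : 0.39074206 : 0.14223665
Element Rp pattern (n=1): 0.1890 : 0.8110
Convolve the two distributions (both contribute in 2-u steps):
  M: 0.10921535×0.1890 = 0.020642
  M+2: 0.10921535×0.8110 + 0.35780594×0.1890 = 0.156199
  M+4: 0.35780594×0.8110 + 0.39074206×0.1890 = 0.364031
  M+6: 0.39074206×0.8110 + 0.14223665×0.1890 = 0.343775
  M+8: 0.14223665×0.8110 = 0.115354
Scale to base peak (0.364031) = 100: 5.7 : 42.9 : 100.0 : 94.4 : 31.7

5.7 : 42.9 : 100.0 : 94.4 : 31.7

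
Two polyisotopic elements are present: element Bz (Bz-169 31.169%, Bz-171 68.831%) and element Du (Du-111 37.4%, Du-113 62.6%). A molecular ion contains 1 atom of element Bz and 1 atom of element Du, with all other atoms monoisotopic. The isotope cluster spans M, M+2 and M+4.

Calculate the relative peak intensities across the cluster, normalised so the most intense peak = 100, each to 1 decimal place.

25.8 : 100.0 : 95.2

Element Bz pattern (n=1): 0.31169 : 0.68831
Element Du pattern (n=1): 0.3740 : 0.6260
Convolve the two distributions (both contribute in 2-u steps):
  M: 0.31169×0.3740 = 0.116572
  M+2: 0.31169×0.6260 + 0.68831×0.3740 = 0.452546
  M+4: 0.68831×0.6260 = 0.430882
Scale to base peak (0.452546) = 100: 25.8 : 100.0 : 95.2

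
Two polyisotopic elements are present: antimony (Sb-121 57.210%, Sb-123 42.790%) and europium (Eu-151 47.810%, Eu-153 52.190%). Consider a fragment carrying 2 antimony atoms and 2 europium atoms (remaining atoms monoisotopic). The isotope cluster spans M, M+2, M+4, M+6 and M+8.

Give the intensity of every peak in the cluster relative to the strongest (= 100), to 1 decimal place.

19.9 : 73.3 : 100.0 : 59.9 : 13.3

Antimony pattern (n=2): 0.32729841 : 0.48960318 : 0.18309841
Europium pattern (n=2): 0.22857961 : 0.49904078 : 0.27237961
Convolve the two distributions (both contribute in 2-u steps):
  M: 0.32729841×0.22857961 = 0.074814
  M+2: 0.32729841×0.49904078 + 0.48960318×0.22857961 = 0.275249
  M+4: 0.32729841×0.27237961 + 0.48960318×0.49904078 + 0.18309841×0.22857961 = 0.375334
  M+6: 0.48960318×0.27237961 + 0.18309841×0.49904078 = 0.224731
  M+8: 0.18309841×0.27237961 = 0.049872
Scale to base peak (0.375334) = 100: 19.9 : 73.3 : 100.0 : 59.9 : 13.3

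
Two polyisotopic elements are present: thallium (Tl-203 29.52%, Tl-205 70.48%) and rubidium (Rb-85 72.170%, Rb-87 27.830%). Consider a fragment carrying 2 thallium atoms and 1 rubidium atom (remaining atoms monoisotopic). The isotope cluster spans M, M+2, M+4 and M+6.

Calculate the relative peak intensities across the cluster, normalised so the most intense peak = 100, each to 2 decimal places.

13.26 : 68.43 : 100.00 : 29.15

Thallium pattern (n=2): 0.08714304 : 0.41611392 : 0.49674304
Rubidium pattern (n=1): 0.7217 : 0.2783
Convolve the two distributions (both contribute in 2-u steps):
  M: 0.08714304×0.7217 = 0.062891
  M+2: 0.08714304×0.2783 + 0.41611392×0.7217 = 0.324561
  M+4: 0.41611392×0.2783 + 0.49674304×0.7217 = 0.474304
  M+6: 0.49674304×0.2783 = 0.138244
Scale to base peak (0.474304) = 100: 13.26 : 68.43 : 100.00 : 29.15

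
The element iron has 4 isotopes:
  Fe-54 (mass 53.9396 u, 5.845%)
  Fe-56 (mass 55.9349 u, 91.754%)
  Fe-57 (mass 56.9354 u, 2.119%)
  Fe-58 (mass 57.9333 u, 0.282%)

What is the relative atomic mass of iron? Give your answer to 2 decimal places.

The abundance-weighted mean is 0.05845 × 53.9396 + 0.91754 × 55.9349 + 0.02119 × 56.9354 + 0.00282 × 57.9333
= 3.15277 + 51.32251 + 1.20646 + 0.16337 = 55.84511 u

55.85 u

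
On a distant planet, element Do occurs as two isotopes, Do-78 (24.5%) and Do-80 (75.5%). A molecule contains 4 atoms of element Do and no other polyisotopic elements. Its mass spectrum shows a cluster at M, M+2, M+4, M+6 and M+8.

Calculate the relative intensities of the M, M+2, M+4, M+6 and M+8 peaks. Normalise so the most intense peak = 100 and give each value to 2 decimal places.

0.85 : 10.53 : 48.68 : 100.00 : 77.04

Expanding (0.245 + 0.755)^4:
P(M) = 0.245^4 = 0.003603
P(M+2) = 4 × 0.245^3 × 0.755^1 = 0.044412
P(M+4) = 6 × 0.245^2 × 0.755^2 = 0.205295
P(M+6) = 4 × 0.245^1 × 0.755^3 = 0.421761
P(M+8) = 0.755^4 = 0.324929
The M+6 peak is largest (0.421761); scaling to 100 gives 0.85 : 10.53 : 48.68 : 100.00 : 77.04.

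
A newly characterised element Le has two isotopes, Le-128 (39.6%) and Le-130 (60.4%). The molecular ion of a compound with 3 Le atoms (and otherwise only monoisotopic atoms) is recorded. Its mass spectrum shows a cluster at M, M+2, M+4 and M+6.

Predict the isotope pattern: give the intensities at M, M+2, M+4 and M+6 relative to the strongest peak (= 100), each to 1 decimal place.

Each Le atom is independently Le-128 (p = 0.396) or Le-130 (q = 0.604); the cluster is the binomial expansion (p + q)^3.
P(M) = 0.396^3 = 0.062099
P(M+2) = 3 × 0.396^2 × 0.604^1 = 0.284151
P(M+4) = 3 × 0.396^1 × 0.604^2 = 0.433401
P(M+6) = 0.604^3 = 0.220349
The M+4 peak is largest (0.433401); scaling to 100 gives 14.3 : 65.6 : 100.0 : 50.8.

14.3 : 65.6 : 100.0 : 50.8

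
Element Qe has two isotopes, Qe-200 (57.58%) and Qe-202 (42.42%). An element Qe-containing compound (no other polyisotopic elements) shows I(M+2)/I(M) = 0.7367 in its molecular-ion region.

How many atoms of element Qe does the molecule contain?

1

For n independent Qe atoms, I(M+2)/I(M) = n · (abundance Qe-202) / (abundance Qe-200) = n · 0.4242/0.5758.
n = 0.7367 × 0.5758/0.4242 = 1.00 ≈ 1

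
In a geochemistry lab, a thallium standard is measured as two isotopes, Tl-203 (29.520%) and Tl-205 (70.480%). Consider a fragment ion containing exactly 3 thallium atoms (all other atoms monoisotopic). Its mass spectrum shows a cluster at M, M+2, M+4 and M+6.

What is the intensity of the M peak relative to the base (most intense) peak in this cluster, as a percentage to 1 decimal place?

Term probabilities: M 0.0257, M+2 0.1843, M+4 0.4399, M+6 0.3501. Base peak = M+4.
P(M+4) = C(3,2) × 0.29520^1 × 0.70480^2 = 3 × 0.2952 × 0.49674304 = 0.439916 (base)
P(M) = C(3,0) × 0.29520^3 × 0.70480^0 = 1 × 0.02572463 × 1.0000 = 0.025725
Relative intensity = 0.025725 / 0.439916 × 100 = 5.8

5.8%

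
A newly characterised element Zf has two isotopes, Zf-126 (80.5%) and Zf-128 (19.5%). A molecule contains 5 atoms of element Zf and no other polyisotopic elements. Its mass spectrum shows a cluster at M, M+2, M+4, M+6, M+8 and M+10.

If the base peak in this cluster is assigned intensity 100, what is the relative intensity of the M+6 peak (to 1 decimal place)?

Term probabilities: M 0.3380, M+2 0.4094, M+4 0.1984, M+6 0.0481, M+8 0.0058, M+10 0.0003. Base peak = M+2.
P(M+2) = C(5,1) × 0.805^4 × 0.195^1 = 5 × 0.4199364 × 0.1950 = 0.409438 (base)
P(M+6) = C(5,3) × 0.805^2 × 0.195^3 = 10 × 0.648025 × 0.00741487 = 0.048050
Relative intensity = 0.048050 / 0.409438 × 100 = 11.7

11.7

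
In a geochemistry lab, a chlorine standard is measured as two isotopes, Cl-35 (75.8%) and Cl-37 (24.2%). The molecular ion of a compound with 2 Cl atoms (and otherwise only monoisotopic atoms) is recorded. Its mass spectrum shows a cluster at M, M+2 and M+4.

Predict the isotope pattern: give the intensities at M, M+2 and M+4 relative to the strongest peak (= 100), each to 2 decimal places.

Expanding (0.758 + 0.242)^2:
P(M) = 0.758^2 = 0.574564
P(M+2) = 2 × 0.758^1 × 0.242^1 = 0.366872
P(M+4) = 0.242^2 = 0.058564
The M peak is largest (0.574564); scaling to 100 gives 100.00 : 63.85 : 10.19.

100.00 : 63.85 : 10.19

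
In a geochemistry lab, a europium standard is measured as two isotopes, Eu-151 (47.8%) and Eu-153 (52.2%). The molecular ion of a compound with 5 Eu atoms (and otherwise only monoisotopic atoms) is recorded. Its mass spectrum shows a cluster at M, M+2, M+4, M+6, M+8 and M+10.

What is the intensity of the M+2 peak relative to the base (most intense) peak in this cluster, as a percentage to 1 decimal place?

(0.478 + 0.522)^5 gives M 0.0250, M+2 0.1363, M+4 0.2976, M+6 0.3250, M+8 0.1775, M+10 0.0388; the largest is M+6.
P(M+6) = C(5,3) × 0.478^2 × 0.522^3 = 10 × 0.228484 × 0.14223665 = 0.324988 (base)
P(M+2) = C(5,1) × 0.478^4 × 0.522^1 = 5 × 0.05220494 × 0.5220 = 0.136255
Relative intensity = 0.136255 / 0.324988 × 100 = 41.9

41.9%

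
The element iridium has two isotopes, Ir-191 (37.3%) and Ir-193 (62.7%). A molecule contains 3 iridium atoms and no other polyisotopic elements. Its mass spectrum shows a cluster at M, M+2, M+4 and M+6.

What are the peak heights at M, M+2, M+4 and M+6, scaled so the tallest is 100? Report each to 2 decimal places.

11.80 : 59.49 : 100.00 : 56.03

Expanding (0.373 + 0.627)^3:
P(M) = 0.373^3 = 0.051895
P(M+2) = 3 × 0.373^2 × 0.627^1 = 0.261702
P(M+4) = 3 × 0.373^1 × 0.627^2 = 0.439911
P(M+6) = 0.627^3 = 0.246492
The M+4 peak is largest (0.439911); scaling to 100 gives 11.80 : 59.49 : 100.00 : 56.03.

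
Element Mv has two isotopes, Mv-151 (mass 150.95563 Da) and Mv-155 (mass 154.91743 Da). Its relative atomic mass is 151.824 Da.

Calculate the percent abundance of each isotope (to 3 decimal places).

Mv-151: 78.081%, Mv-155: 21.919%

Writing the weighted mean with unknown fraction x of Mv-151:
150.95563·x + 154.91743·(1 − x) = 151.824
(150.95563 − 154.91743)·x = 151.824 − 154.91743
x = -3.09343 / -3.96180 = 0.78081 → 78.081% Mv-151, 21.919% Mv-155.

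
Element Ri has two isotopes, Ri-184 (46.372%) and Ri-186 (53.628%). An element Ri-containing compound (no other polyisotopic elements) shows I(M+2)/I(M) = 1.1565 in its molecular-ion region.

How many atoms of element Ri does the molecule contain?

For n independent Ri atoms, I(M+2)/I(M) = n · (abundance Ri-186) / (abundance Ri-184) = n · 0.53628/0.46372.
n = 1.1565 × 0.46372/0.53628 = 1.00 ≈ 1

1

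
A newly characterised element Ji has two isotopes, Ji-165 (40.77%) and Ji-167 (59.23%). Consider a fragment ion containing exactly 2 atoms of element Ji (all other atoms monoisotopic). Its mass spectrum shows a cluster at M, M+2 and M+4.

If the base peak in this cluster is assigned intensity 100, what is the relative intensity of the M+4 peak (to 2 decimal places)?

72.64

Term probabilities: M 0.1662, M+2 0.4830, M+4 0.3508. Base peak = M+2.
P(M+2) = C(2,1) × 0.4077^1 × 0.5923^1 = 2 × 0.4077 × 0.5923 = 0.482961 (base)
P(M+4) = C(2,2) × 0.4077^0 × 0.5923^2 = 1 × 1.0000 × 0.35081929 = 0.350819
Relative intensity = 0.350819 / 0.482961 × 100 = 72.64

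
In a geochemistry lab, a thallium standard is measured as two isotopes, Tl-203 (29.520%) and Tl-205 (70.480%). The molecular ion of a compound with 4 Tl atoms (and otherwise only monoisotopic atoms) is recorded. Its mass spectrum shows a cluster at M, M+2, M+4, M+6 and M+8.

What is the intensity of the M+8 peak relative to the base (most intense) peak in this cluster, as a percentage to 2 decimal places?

59.69%

Binomial terms of (0.29520 + 0.70480)^4: M 0.0076, M+2 0.0725, M+4 0.2597, M+6 0.4134, M+8 0.2468 → M+6 is the base peak.
P(M+6) = C(4,3) × 0.29520^1 × 0.70480^3 = 4 × 0.2952 × 0.35010449 = 0.413403 (base)
P(M+8) = C(4,4) × 0.29520^0 × 0.70480^4 = 1 × 1.0000 × 0.24675365 = 0.246754
Relative intensity = 0.246754 / 0.413403 × 100 = 59.69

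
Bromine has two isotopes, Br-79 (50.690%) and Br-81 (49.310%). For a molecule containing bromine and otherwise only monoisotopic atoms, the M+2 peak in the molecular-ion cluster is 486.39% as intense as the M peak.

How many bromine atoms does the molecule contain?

5

With n Br atoms, P(M+2)/P(M) = C(n,1)·p^(n−1)q / p^n = n·q/p = n · 0.49310/0.50690.
n = 4.8639 × 0.50690/0.49310 = 5.00 ≈ 5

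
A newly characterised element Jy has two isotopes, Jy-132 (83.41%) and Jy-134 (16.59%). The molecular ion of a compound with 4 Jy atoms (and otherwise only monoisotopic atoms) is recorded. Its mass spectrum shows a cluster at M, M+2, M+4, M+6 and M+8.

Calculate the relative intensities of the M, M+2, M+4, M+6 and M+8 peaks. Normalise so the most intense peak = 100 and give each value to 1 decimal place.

100.0 : 79.6 : 23.7 : 3.1 : 0.2

Each Jy atom is independently Jy-132 (p = 0.8341) or Jy-134 (q = 0.1659); the cluster is the binomial expansion (p + q)^4.
P(M) = 0.8341^4 = 0.484030
P(M+2) = 4 × 0.8341^3 × 0.1659^1 = 0.385089
P(M+4) = 6 × 0.8341^2 × 0.1659^2 = 0.114889
P(M+6) = 4 × 0.8341^1 × 0.1659^3 = 0.015234
P(M+8) = 0.1659^4 = 0.000758
The M peak is largest (0.484030); scaling to 100 gives 100.0 : 79.6 : 23.7 : 3.1 : 0.2.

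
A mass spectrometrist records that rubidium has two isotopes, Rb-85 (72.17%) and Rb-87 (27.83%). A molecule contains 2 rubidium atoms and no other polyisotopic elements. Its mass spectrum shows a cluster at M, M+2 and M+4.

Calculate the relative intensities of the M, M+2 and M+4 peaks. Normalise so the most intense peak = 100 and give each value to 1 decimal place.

Expanding (0.7217 + 0.2783)^2:
P(M) = 0.7217^2 = 0.520851
P(M+2) = 2 × 0.7217^1 × 0.2783^1 = 0.401698
P(M+4) = 0.2783^2 = 0.077451
The M peak is largest (0.520851); scaling to 100 gives 100.0 : 77.1 : 14.9.

100.0 : 77.1 : 14.9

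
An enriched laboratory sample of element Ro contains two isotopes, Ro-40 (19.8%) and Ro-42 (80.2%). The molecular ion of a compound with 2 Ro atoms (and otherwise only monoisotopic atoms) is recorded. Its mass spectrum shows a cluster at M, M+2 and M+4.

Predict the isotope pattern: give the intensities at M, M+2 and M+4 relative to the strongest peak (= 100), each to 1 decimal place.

6.1 : 49.4 : 100.0

Each Ro atom is independently Ro-40 (p = 0.198) or Ro-42 (q = 0.802); the cluster is the binomial expansion (p + q)^2.
P(M) = 0.198^2 = 0.039204
P(M+2) = 2 × 0.198^1 × 0.802^1 = 0.317592
P(M+4) = 0.802^2 = 0.643204
The M+4 peak is largest (0.643204); scaling to 100 gives 6.1 : 49.4 : 100.0.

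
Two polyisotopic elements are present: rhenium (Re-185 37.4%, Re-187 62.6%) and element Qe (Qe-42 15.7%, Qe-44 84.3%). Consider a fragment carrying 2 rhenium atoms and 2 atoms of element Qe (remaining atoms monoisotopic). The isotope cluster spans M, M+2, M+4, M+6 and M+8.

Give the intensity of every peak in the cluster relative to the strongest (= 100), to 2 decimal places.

Rhenium pattern (n=2): 0.139876 : 0.468248 : 0.391876
Element Qe pattern (n=2): 0.024649 : 0.264702 : 0.710649
Convolve the two distributions (both contribute in 2-u steps):
  M: 0.139876×0.024649 = 0.003448
  M+2: 0.139876×0.264702 + 0.468248×0.024649 = 0.048567
  M+4: 0.139876×0.710649 + 0.468248×0.264702 + 0.391876×0.024649 = 0.233008
  M+6: 0.468248×0.710649 + 0.391876×0.264702 = 0.436490
  M+8: 0.391876×0.710649 = 0.278486
Scale to base peak (0.436490) = 100: 0.79 : 11.13 : 53.38 : 100.00 : 63.80

0.79 : 11.13 : 53.38 : 100.00 : 63.80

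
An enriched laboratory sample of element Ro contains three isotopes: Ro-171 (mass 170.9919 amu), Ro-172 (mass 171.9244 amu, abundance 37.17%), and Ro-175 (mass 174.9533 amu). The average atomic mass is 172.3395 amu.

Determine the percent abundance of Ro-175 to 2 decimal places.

The remaining 62.83% is split between Ro-171 (fraction x) and Ro-175 (fraction 0.6283 − x).
Substituting: 170.9919x + 174.9533(0.6283 − x) = 108.43520052
(170.9919 − 174.9533)x = -1.48795787  ⇒  x = 0.37561, y = 0.25269
Ro-171: 37.56%, Ro-175: 25.27%.

25.27%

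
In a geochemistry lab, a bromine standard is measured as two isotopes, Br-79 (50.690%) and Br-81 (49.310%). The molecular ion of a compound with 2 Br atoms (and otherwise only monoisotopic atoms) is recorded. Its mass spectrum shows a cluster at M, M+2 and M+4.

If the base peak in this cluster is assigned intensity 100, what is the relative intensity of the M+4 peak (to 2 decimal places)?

Term probabilities: M 0.2569, M+2 0.4999, M+4 0.2431. Base peak = M+2.
P(M+2) = C(2,1) × 0.50690^1 × 0.49310^1 = 2 × 0.5069 × 0.4931 = 0.499905 (base)
P(M+4) = C(2,2) × 0.50690^0 × 0.49310^2 = 1 × 1.0000 × 0.24314761 = 0.243148
Relative intensity = 0.243148 / 0.499905 × 100 = 48.64

48.64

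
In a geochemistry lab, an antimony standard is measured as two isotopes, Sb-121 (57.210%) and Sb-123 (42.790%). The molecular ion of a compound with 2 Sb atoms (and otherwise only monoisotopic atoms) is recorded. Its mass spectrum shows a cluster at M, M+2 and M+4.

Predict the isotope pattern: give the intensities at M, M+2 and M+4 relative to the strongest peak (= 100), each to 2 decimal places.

The 2 Sb atoms are independent, so intensities follow the terms of (0.57210 + 0.42790)^2.
P(M) = 0.57210^2 = 0.327298
P(M+2) = 2 × 0.57210^1 × 0.42790^1 = 0.489603
P(M+4) = 0.42790^2 = 0.183098
The M+2 peak is largest (0.489603); scaling to 100 gives 66.85 : 100.00 : 37.40.

66.85 : 100.00 : 37.40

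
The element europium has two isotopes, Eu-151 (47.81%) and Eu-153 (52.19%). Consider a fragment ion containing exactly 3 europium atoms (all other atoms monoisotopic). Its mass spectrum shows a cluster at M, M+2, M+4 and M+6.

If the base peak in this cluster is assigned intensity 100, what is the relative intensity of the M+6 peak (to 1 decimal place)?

Term probabilities: M 0.1093, M+2 0.3579, M+4 0.3907, M+6 0.1422. Base peak = M+4.
P(M+4) = C(3,2) × 0.4781^1 × 0.5219^2 = 3 × 0.4781 × 0.27237961 = 0.390674 (base)
P(M+6) = C(3,3) × 0.4781^0 × 0.5219^3 = 1 × 1.0000 × 0.14215492 = 0.142155
Relative intensity = 0.142155 / 0.390674 × 100 = 36.4

36.4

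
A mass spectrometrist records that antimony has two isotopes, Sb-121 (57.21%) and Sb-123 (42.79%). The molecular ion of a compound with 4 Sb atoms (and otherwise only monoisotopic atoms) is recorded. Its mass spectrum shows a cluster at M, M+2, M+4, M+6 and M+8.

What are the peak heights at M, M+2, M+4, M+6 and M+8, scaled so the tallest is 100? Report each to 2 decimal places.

29.79 : 89.13 : 100.00 : 49.86 : 9.32

Expanding (0.5721 + 0.4279)^4:
P(M) = 0.5721^4 = 0.107124
P(M+2) = 4 × 0.5721^3 × 0.4279^1 = 0.320493
P(M+4) = 6 × 0.5721^2 × 0.4279^2 = 0.359567
P(M+6) = 4 × 0.5721^1 × 0.4279^3 = 0.179291
P(M+8) = 0.4279^4 = 0.033525
The M+4 peak is largest (0.359567); scaling to 100 gives 29.79 : 89.13 : 100.00 : 49.86 : 9.32.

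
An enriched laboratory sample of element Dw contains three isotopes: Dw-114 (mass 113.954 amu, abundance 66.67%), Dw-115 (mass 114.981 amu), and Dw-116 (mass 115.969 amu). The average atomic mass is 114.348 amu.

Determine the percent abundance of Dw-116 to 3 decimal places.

5.233%

Let x and y be the fractions of Dw-115 and Dw-116. Then x + y = 1 − 0.6667 = 0.3333 and 114.981x + 115.969y = 114.348 − 0.6667×113.954 = 38.3748682.
Substituting: 114.981x + 115.969(0.3333 − x) = 38.3748682
(114.981 − 115.969)x = -0.2775995  ⇒  x = 0.28097, y = 0.05233
Dw-115: 28.097%, Dw-116: 5.233%.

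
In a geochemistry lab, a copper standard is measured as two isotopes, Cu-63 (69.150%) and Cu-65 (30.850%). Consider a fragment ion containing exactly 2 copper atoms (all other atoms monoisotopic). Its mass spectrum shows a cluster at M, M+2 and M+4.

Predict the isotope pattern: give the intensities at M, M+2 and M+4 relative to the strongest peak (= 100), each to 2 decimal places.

100.00 : 89.23 : 19.90

Each Cu atom is independently Cu-63 (p = 0.69150) or Cu-65 (q = 0.30850); the cluster is the binomial expansion (p + q)^2.
P(M) = 0.69150^2 = 0.478172
P(M+2) = 2 × 0.69150^1 × 0.30850^1 = 0.426656
P(M+4) = 0.30850^2 = 0.095172
The M peak is largest (0.478172); scaling to 100 gives 100.00 : 89.23 : 19.90.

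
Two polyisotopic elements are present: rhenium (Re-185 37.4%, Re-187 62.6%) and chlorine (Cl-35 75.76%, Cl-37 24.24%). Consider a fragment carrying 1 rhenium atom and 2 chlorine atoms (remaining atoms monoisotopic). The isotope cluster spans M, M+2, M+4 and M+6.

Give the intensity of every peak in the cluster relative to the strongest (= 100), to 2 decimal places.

43.22 : 100.00 : 50.72 : 7.41

Rhenium pattern (n=1): 0.3740 : 0.6260
Chlorine pattern (n=2): 0.57395776 : 0.36728448 : 0.05875776
Convolve the two distributions (both contribute in 2-u steps):
  M: 0.3740×0.57395776 = 0.214660
  M+2: 0.3740×0.36728448 + 0.6260×0.57395776 = 0.496662
  M+4: 0.3740×0.05875776 + 0.6260×0.36728448 = 0.251895
  M+6: 0.6260×0.05875776 = 0.036782
Scale to base peak (0.496662) = 100: 43.22 : 100.00 : 50.72 : 7.41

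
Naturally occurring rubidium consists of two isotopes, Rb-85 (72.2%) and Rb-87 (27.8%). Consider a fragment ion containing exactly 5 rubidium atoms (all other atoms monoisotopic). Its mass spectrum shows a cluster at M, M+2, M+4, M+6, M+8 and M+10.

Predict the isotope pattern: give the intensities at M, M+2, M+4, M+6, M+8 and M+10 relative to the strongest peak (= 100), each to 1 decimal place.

51.9 : 100.0 : 77.0 : 29.7 : 5.7 : 0.4

The 5 Rb atoms are independent, so intensities follow the terms of (0.722 + 0.278)^5.
P(M) = 0.722^5 = 0.196194
P(M+2) = 5 × 0.722^4 × 0.278^1 = 0.377714
P(M+4) = 10 × 0.722^3 × 0.278^2 = 0.290872
P(M+6) = 10 × 0.722^2 × 0.278^3 = 0.111998
P(M+8) = 5 × 0.722^1 × 0.278^4 = 0.021562
P(M+10) = 0.278^5 = 0.001660
The M+2 peak is largest (0.377714); scaling to 100 gives 51.9 : 100.0 : 77.0 : 29.7 : 5.7 : 0.4.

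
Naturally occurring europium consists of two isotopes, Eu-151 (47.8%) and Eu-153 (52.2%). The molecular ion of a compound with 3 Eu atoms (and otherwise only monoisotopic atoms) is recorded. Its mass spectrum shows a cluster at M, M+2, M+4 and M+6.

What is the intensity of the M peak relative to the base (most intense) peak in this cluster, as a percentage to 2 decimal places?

Binomial terms of (0.478 + 0.522)^3: M 0.1092, M+2 0.3578, M+4 0.3907, M+6 0.1422 → M+4 is the base peak.
P(M+4) = C(3,2) × 0.478^1 × 0.522^2 = 3 × 0.4780 × 0.272484 = 0.390742 (base)
P(M) = C(3,0) × 0.478^3 × 0.522^0 = 1 × 0.10921535 × 1.0000 = 0.109215
Relative intensity = 0.109215 / 0.390742 × 100 = 27.95

27.95%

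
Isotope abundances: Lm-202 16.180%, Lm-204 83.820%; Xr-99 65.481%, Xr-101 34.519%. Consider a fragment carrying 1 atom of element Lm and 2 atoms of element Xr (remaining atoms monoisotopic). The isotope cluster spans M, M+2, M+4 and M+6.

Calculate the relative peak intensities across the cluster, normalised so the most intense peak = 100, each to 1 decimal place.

16.0 : 100.0 : 92.1 : 23.1

Element Lm pattern (n=1): 0.1618 : 0.8382
Element Xr pattern (n=2): 0.42877614 : 0.45206773 : 0.11915614
Convolve the two distributions (both contribute in 2-u steps):
  M: 0.1618×0.42877614 = 0.069376
  M+2: 0.1618×0.45206773 + 0.8382×0.42877614 = 0.432545
  M+4: 0.1618×0.11915614 + 0.8382×0.45206773 = 0.398203
  M+6: 0.8382×0.11915614 = 0.099877
Scale to base peak (0.432545) = 100: 16.0 : 100.0 : 92.1 : 23.1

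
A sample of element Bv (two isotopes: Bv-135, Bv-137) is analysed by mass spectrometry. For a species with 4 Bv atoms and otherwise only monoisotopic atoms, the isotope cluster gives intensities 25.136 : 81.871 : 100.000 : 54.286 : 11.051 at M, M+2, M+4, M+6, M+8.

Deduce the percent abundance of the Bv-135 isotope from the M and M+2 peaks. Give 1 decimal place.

Write p for the Bv-135 fraction. I(M+2)/I(M) = [C(4,1)·p^3·(1−p)] / p^4 = 4·(1−p)/p = 81.871/25.136 = 3.2571
(1−p)/p = 3.2571/4 = 0.8143  ⇒  p = 1/(1 + 0.8143) = 0.5512
Bv-135: 55.1%, Bv-137: 44.9%.

55.1%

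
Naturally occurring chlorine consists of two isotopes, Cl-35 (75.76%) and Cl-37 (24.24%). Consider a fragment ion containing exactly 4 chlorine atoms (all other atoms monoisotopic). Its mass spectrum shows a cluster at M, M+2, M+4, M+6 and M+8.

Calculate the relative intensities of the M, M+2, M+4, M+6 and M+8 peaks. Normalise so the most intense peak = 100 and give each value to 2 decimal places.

78.14 : 100.00 : 47.99 : 10.24 : 0.82

Expanding (0.7576 + 0.2424)^4:
P(M) = 0.7576^4 = 0.329428
P(M+2) = 4 × 0.7576^3 × 0.2424^1 = 0.421612
P(M+4) = 6 × 0.7576^2 × 0.2424^2 = 0.202347
P(M+6) = 4 × 0.7576^1 × 0.2424^3 = 0.043162
P(M+8) = 0.2424^4 = 0.003452
The M+2 peak is largest (0.421612); scaling to 100 gives 78.14 : 100.00 : 47.99 : 10.24 : 0.82.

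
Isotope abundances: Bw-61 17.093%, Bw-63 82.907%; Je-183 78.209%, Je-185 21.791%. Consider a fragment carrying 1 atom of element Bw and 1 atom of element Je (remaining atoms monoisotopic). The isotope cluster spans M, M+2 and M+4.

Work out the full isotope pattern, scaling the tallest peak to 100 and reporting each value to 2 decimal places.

19.50 : 100.00 : 26.35

Element Bw pattern (n=1): 0.17093 : 0.82907
Element Je pattern (n=1): 0.78209 : 0.21791
Convolve the two distributions (both contribute in 2-u steps):
  M: 0.17093×0.78209 = 0.133683
  M+2: 0.17093×0.21791 + 0.82907×0.78209 = 0.685655
  M+4: 0.82907×0.21791 = 0.180663
Scale to base peak (0.685655) = 100: 19.50 : 100.00 : 26.35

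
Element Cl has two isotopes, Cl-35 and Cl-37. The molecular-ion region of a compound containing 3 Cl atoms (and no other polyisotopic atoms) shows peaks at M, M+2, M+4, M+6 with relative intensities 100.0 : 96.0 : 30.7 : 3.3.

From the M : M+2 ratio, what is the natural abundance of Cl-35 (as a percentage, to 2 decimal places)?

75.76%

Let p = fractional abundance of Cl-35. I(M+2)/I(M) = [C(3,1)·p^2·(1−p)] / p^3 = 3·(1−p)/p = 96.0/100.0 = 0.9600
(1−p)/p = 0.9600/3 = 0.3200  ⇒  p = 1/(1 + 0.3200) = 0.7576
Cl-35: 75.76%, Cl-37: 24.24%.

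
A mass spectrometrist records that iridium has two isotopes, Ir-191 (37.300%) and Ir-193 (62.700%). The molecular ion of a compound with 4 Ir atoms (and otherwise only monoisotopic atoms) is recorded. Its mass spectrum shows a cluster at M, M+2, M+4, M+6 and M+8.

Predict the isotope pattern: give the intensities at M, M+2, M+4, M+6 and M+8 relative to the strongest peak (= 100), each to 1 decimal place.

5.3 : 35.4 : 89.2 : 100.0 : 42.0

The 4 Ir atoms are independent, so intensities follow the terms of (0.37300 + 0.62700)^4.
P(M) = 0.37300^4 = 0.019357
P(M+2) = 4 × 0.37300^3 × 0.62700^1 = 0.130153
P(M+4) = 6 × 0.37300^2 × 0.62700^2 = 0.328174
P(M+6) = 4 × 0.37300^1 × 0.62700^3 = 0.367766
P(M+8) = 0.62700^4 = 0.154550
The M+6 peak is largest (0.367766); scaling to 100 gives 5.3 : 35.4 : 89.2 : 100.0 : 42.0.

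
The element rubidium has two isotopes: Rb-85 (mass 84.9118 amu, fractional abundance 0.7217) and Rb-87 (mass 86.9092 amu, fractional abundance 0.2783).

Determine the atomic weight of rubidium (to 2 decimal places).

85.47 amu

The abundance-weighted mean is 0.7217 × 84.9118 + 0.2783 × 86.9092
= 61.28085 + 24.18683 = 85.46768 amu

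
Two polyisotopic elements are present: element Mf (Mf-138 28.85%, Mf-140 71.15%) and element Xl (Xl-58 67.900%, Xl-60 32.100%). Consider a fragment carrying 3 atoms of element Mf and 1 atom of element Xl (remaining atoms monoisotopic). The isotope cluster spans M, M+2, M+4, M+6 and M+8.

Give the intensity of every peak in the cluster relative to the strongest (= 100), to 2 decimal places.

4.23 : 33.32 : 92.04 : 100.00 : 30.01

Element Mf pattern (n=3): 0.0240125 : 0.17765924 : 0.43814401 : 0.36018425
Element Xl pattern (n=1): 0.6790 : 0.3210
Convolve the two distributions (both contribute in 2-u steps):
  M: 0.0240125×0.6790 = 0.016304
  M+2: 0.0240125×0.3210 + 0.17765924×0.6790 = 0.128339
  M+4: 0.17765924×0.3210 + 0.43814401×0.6790 = 0.354528
  M+6: 0.43814401×0.3210 + 0.36018425×0.6790 = 0.385209
  M+8: 0.36018425×0.3210 = 0.115619
Scale to base peak (0.385209) = 100: 4.23 : 33.32 : 92.04 : 100.00 : 30.01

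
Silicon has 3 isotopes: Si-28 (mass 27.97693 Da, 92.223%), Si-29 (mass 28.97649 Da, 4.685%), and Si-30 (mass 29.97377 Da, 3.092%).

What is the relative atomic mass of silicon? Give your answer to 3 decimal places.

28.086 Da

Ar = Σ fᵢ·mᵢ = 0.92223 × 27.97693 + 0.04685 × 28.97649 + 0.03092 × 29.97377
= 25.801164 + 1.357549 + 0.926789 = 28.085502 Da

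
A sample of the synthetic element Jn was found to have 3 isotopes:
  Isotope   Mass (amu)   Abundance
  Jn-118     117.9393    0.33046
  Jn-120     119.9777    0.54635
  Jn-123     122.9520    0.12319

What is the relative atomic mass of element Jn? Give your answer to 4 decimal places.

119.6705 amu

Ar = Σ fᵢ·mᵢ = 0.33046 × 117.9393 + 0.54635 × 119.9777 + 0.12319 × 122.9520
= 38.97422 + 65.54982 + 15.14646 = 119.67050 amu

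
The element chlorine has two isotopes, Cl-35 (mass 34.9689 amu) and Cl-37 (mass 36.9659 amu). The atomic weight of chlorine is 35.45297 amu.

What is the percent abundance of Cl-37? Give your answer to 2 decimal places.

24.24%

Writing the weighted mean with unknown fraction x of Cl-35:
34.9689·x + 36.9659·(1 − x) = 35.45297
(34.9689 − 36.9659)·x = 35.45297 − 36.9659
x = -1.51293 / -1.9970 = 0.75760 → 75.76% Cl-35, 24.24% Cl-37.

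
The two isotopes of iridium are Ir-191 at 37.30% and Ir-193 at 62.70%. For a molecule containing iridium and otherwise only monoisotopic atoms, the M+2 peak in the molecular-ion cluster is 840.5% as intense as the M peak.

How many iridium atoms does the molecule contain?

The M+2/M ratio from n Ir atoms is n · q/p = n · 0.6270/0.3730.
n = 8.405 × 0.3730/0.6270 = 5.00 ≈ 5

5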